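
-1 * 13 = -13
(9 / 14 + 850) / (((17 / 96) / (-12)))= -6859584 / 119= -57643.56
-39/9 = -13/3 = -4.33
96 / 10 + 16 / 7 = 416 / 35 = 11.89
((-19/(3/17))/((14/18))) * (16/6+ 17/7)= -34561/49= -705.33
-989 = -989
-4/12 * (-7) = 7/3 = 2.33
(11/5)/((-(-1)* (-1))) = -11/5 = -2.20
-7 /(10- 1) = -7 /9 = -0.78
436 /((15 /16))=6976 /15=465.07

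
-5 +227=222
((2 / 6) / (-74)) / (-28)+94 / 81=194795 / 167832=1.16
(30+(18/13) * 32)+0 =74.31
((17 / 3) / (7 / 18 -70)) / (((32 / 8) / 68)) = -1734 / 1253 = -1.38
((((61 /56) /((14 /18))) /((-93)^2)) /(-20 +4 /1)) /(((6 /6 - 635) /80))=305 /238835408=0.00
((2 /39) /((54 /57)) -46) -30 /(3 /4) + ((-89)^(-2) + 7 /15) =-1188274981 /13901355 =-85.48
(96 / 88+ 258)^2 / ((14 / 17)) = 69041250 / 847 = 81512.69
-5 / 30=-1 / 6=-0.17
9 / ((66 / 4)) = 0.55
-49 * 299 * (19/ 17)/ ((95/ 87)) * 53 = -67555761/ 85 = -794773.66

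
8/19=0.42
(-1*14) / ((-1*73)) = 14 / 73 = 0.19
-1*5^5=-3125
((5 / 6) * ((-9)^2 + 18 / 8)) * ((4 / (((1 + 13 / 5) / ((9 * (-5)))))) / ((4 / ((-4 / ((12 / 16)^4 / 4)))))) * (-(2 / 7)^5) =-37888000 / 453789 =-83.49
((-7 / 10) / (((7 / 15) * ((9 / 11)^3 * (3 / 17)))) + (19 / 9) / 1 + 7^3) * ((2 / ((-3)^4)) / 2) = 480545 / 118098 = 4.07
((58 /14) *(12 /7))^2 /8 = 15138 /2401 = 6.30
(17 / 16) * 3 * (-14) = -44.62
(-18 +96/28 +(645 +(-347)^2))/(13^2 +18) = 847276/1309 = 647.27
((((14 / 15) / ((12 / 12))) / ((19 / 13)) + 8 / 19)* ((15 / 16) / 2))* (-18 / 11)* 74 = -50283 / 836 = -60.15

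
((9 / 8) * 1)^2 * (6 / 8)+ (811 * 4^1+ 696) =1008883 / 256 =3940.95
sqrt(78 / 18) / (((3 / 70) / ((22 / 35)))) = 44 * sqrt(39) / 9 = 30.53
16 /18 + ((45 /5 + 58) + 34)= 917 /9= 101.89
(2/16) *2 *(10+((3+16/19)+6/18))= 202/57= 3.54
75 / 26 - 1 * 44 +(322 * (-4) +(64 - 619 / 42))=-1279.85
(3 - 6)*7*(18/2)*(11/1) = -2079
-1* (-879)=879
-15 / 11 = -1.36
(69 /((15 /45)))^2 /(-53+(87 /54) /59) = -45505638 /56257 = -808.89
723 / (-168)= -4.30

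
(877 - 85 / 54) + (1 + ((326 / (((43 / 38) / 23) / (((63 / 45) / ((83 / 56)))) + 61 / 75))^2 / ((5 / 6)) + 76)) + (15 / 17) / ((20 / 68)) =4572542068361425633817 / 26703257076523926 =171235.37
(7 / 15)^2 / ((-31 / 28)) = -1372 / 6975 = -0.20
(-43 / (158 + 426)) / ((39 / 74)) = -1591 / 11388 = -0.14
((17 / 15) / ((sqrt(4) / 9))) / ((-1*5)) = -51 / 50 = -1.02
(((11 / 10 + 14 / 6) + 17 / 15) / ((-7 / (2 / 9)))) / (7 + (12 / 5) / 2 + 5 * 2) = -137 / 17199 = -0.01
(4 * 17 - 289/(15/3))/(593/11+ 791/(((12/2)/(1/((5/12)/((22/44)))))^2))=935/7842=0.12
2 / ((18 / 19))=19 / 9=2.11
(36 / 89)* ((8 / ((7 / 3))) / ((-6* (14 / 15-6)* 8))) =0.01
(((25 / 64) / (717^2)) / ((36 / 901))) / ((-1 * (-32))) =22525 / 37902753792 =0.00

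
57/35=1.63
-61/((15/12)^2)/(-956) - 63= -376181/5975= -62.96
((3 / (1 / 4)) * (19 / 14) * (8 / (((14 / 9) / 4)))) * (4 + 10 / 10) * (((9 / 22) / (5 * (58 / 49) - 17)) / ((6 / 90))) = -1846800 / 1991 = -927.57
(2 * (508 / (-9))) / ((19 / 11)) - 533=-102319 / 171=-598.36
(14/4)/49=1/14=0.07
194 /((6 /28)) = 2716 /3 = 905.33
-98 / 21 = -4.67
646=646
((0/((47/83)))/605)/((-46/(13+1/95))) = 0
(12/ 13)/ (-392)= -3/ 1274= -0.00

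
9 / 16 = 0.56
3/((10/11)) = 33/10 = 3.30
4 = 4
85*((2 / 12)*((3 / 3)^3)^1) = 85 / 6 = 14.17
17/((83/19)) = 323/83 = 3.89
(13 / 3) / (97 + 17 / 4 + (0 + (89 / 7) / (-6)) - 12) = 28 / 563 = 0.05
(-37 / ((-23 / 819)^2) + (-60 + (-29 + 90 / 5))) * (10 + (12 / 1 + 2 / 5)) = -1052491.57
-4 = -4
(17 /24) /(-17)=-1 /24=-0.04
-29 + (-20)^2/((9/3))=313/3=104.33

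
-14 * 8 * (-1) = 112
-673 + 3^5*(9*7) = 14636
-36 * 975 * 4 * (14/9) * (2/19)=-436800/19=-22989.47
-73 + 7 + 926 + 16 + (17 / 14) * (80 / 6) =892.19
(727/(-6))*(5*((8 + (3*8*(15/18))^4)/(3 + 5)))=-24234545/2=-12117272.50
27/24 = 9/8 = 1.12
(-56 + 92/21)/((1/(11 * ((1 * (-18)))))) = 71544/7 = 10220.57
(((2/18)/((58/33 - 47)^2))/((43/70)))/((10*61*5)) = 0.00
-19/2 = -9.50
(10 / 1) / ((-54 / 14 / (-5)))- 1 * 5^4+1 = -16498 / 27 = -611.04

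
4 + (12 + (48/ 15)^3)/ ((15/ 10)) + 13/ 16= 207947/ 6000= 34.66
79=79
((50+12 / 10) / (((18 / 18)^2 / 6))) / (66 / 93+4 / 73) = 1737984 / 4325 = 401.85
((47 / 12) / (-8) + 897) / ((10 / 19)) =327047 / 192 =1703.37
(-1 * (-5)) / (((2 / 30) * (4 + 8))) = 25 / 4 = 6.25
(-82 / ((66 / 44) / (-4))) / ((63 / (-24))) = -5248 / 63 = -83.30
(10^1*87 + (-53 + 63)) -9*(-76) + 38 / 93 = 1564.41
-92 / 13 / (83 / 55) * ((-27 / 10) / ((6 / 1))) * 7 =15939 / 1079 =14.77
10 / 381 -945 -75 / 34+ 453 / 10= -29207372 / 32385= -901.88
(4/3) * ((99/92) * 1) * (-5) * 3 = -495/23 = -21.52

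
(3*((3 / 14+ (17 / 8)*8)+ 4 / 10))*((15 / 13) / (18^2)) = 137 / 728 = 0.19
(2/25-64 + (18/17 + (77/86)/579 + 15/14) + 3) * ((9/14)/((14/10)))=-6531537471/241957345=-26.99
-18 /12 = -3 /2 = -1.50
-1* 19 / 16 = -19 / 16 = -1.19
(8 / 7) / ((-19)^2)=8 / 2527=0.00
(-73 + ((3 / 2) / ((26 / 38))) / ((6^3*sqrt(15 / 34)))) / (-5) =14.60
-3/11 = -0.27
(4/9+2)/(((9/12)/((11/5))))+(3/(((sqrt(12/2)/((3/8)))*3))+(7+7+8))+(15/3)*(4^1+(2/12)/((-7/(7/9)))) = sqrt(6)/16+4417/90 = 49.23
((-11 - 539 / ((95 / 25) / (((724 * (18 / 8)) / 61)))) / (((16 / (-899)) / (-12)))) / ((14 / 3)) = -4452987033 / 8113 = -548870.58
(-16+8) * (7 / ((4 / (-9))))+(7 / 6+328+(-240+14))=1375 / 6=229.17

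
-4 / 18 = -2 / 9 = -0.22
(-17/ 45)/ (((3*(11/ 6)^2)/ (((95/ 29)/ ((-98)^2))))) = -323/ 25275327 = -0.00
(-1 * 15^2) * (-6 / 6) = 225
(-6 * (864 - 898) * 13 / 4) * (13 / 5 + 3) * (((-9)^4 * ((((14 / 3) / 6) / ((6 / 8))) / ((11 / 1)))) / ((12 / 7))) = 73680516 / 55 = 1339645.75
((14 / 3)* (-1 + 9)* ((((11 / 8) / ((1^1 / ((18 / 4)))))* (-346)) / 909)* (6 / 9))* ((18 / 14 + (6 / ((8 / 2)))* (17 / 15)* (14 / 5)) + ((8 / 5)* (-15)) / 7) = -3486296 / 22725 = -153.41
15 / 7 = 2.14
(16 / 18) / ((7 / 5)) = 40 / 63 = 0.63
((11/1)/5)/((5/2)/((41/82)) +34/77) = 847/2095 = 0.40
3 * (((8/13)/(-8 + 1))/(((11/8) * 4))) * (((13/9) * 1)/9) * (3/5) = -16/3465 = -0.00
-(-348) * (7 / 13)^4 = 835548 / 28561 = 29.25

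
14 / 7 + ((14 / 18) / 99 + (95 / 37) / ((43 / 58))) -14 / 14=6338128 / 1417581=4.47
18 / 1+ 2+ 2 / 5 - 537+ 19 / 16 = -41233 / 80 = -515.41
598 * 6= 3588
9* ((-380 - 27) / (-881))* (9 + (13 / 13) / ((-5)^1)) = 161172 / 4405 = 36.59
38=38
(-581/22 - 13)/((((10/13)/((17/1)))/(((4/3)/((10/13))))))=-830297/550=-1509.63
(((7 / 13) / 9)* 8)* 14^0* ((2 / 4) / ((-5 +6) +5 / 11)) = 77 / 468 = 0.16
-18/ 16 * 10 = -45/ 4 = -11.25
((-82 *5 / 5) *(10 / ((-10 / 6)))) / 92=123 / 23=5.35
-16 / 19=-0.84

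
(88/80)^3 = 1331/1000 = 1.33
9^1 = 9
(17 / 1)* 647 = 10999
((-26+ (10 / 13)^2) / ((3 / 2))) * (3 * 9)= -77292 / 169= -457.35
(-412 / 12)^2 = 10609 / 9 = 1178.78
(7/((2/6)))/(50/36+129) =378/2347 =0.16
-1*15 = -15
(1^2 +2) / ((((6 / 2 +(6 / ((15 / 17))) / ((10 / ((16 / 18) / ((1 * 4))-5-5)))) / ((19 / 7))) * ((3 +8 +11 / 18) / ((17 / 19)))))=-206550 / 1201123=-0.17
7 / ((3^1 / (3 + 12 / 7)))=11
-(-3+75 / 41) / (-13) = -48 / 533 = -0.09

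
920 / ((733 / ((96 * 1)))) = 88320 / 733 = 120.49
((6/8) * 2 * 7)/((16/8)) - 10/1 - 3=-31/4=-7.75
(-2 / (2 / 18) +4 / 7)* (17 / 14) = -1037 / 49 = -21.16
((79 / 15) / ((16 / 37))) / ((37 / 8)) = 79 / 30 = 2.63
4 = 4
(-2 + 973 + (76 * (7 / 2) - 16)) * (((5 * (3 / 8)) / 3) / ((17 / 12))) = 18315 / 34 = 538.68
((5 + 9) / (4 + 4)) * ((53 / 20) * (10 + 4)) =2597 / 40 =64.92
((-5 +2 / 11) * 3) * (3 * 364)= -15784.36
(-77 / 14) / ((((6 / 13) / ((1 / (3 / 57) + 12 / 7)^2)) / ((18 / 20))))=-1803945 / 392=-4601.90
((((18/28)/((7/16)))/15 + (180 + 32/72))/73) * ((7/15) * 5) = 398096/68985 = 5.77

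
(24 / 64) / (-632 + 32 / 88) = -11 / 18528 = -0.00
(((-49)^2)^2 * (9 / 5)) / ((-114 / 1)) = -17294403 / 190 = -91023.17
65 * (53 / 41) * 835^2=2401940125 / 41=58583905.49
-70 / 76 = -35 / 38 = -0.92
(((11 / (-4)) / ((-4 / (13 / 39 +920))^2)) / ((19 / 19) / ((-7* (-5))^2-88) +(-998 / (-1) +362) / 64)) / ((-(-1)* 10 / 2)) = -31780791449 / 23195760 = -1370.11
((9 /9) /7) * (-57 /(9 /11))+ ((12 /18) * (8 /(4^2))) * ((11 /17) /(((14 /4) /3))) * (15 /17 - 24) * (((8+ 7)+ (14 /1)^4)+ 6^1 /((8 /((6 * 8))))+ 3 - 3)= -997817447 /6069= -164412.17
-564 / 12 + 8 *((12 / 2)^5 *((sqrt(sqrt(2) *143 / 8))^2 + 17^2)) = 19550625.23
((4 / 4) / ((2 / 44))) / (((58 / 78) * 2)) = 429 / 29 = 14.79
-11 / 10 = -1.10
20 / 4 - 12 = -7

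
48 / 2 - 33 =-9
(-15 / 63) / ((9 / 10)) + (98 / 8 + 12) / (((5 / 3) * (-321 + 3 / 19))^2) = -20638501787 / 78038553600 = -0.26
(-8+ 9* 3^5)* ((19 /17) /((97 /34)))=82802 /97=853.63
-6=-6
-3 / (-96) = 1 / 32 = 0.03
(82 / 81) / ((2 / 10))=410 / 81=5.06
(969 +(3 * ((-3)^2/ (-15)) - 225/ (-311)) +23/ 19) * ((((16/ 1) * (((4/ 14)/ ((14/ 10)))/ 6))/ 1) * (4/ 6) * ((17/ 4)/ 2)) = 747.18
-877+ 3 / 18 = -876.83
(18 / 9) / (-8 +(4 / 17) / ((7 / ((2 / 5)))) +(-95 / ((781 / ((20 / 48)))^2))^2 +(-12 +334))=9180706025064752640 / 1441432564970623612003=0.01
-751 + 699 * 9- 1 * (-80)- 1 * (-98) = 5718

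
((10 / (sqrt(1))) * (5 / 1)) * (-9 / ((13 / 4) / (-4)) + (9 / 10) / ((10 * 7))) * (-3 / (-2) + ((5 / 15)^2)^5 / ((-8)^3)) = 831.73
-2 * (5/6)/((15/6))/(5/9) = -6/5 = -1.20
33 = 33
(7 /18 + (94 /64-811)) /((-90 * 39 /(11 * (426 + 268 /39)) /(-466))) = -5041501870339 /9856080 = -511511.87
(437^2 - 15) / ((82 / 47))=109449.24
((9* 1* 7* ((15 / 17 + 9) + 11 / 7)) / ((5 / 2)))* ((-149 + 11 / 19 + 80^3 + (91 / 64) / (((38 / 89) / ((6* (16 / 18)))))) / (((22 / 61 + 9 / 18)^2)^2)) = 17619725845383414308 / 65434753125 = 269271679.10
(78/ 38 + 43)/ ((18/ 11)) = 4708/ 171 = 27.53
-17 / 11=-1.55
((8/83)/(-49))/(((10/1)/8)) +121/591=2441623/12017985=0.20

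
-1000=-1000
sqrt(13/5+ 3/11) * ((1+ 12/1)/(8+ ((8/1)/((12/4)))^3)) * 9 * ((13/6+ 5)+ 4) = 5427 * sqrt(8690)/6160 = 82.13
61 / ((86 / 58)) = 1769 / 43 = 41.14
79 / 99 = 0.80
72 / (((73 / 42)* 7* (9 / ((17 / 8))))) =102 / 73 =1.40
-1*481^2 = -231361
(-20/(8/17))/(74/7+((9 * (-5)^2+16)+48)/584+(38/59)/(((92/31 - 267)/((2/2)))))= -83901652100/21841776021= -3.84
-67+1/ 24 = -1607/ 24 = -66.96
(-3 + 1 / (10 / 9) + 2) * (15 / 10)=-3 / 20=-0.15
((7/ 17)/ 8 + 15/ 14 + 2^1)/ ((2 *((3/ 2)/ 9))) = 8919/ 952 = 9.37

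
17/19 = 0.89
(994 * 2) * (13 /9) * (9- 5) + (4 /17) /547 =961293460 /83691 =11486.22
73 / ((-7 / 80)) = -5840 / 7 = -834.29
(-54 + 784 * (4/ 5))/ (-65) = -2866/ 325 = -8.82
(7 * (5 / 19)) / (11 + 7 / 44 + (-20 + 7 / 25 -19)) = -5500 / 82289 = -0.07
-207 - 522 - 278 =-1007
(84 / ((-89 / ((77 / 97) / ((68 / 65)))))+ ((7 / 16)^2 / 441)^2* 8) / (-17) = 69742486199 / 1655520436224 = 0.04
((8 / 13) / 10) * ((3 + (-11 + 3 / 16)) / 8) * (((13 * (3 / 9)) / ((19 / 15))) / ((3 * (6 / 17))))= -2125 / 10944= -0.19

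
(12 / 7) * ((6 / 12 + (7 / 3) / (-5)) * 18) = 36 / 35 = 1.03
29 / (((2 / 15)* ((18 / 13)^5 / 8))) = 53837485 / 157464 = 341.90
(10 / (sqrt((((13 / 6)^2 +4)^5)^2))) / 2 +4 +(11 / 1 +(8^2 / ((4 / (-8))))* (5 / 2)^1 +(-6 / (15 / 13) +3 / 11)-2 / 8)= -205000160329687927 / 660913112814460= -310.18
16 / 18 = 8 / 9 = 0.89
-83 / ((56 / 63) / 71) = -53037 / 8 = -6629.62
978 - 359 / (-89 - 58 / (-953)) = 83236429 / 84759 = 982.04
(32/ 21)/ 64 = 1/ 42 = 0.02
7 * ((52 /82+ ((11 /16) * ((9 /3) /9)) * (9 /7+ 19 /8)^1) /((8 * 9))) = 162343 /1133568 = 0.14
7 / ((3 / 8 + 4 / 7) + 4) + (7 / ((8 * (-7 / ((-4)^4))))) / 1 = -8472 / 277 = -30.58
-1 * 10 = -10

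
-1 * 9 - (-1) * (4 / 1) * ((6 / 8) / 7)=-60 / 7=-8.57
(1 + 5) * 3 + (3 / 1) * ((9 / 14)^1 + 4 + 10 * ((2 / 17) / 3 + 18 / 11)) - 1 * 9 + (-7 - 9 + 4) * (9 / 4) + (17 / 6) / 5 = 918184 / 19635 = 46.76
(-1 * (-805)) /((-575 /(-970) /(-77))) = -104566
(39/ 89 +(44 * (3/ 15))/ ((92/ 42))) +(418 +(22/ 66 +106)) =16236464/ 30705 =528.79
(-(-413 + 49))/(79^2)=364/6241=0.06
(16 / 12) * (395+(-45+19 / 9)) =12676 / 27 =469.48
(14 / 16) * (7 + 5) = 21 / 2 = 10.50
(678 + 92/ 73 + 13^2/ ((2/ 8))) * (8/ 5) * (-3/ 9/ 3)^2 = 263824/ 9855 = 26.77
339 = 339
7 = 7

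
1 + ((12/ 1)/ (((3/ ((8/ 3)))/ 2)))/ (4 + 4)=11/ 3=3.67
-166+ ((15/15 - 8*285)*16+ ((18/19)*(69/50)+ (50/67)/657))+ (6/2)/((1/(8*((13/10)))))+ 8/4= -765176046571/20909025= -36595.49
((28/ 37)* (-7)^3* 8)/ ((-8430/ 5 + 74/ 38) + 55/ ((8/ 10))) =5839232/ 4542231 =1.29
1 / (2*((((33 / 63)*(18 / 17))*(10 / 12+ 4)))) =119 / 638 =0.19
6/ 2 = 3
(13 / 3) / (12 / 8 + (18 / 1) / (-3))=-26 / 27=-0.96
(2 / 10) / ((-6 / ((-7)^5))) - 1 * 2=16747 / 30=558.23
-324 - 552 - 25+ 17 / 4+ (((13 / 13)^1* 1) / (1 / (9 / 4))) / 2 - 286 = -9453 / 8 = -1181.62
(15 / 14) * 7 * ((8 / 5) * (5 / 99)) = 0.61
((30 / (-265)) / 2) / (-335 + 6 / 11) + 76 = 14819045 / 194987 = 76.00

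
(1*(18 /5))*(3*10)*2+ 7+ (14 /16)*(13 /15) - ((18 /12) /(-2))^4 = 858017 /3840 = 223.44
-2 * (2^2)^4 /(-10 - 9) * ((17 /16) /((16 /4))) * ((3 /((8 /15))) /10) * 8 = 32.21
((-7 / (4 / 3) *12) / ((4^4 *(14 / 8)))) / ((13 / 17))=-153 / 832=-0.18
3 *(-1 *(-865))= 2595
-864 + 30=-834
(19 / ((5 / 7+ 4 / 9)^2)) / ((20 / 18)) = 678699 / 53290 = 12.74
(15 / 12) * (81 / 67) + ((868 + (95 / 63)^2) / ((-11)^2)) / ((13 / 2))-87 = -141187396195 / 1673187516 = -84.38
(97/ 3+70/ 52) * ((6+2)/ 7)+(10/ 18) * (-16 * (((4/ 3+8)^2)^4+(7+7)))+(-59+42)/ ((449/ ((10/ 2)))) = -1234929155836395979/ 2412683091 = -511848887.42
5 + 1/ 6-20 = -89/ 6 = -14.83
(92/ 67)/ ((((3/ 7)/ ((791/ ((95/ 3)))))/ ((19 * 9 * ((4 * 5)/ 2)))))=9169272/ 67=136854.81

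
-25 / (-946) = 25 / 946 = 0.03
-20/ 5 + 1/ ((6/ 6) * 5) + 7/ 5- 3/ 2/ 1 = -39/ 10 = -3.90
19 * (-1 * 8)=-152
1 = 1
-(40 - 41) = 1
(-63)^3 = -250047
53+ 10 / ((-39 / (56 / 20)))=2039 / 39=52.28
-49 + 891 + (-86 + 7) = 763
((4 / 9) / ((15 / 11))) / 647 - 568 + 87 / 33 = -565.36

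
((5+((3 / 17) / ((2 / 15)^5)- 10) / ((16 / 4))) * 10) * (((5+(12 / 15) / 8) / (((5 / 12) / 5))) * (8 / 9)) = 2283565 / 4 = 570891.25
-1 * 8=-8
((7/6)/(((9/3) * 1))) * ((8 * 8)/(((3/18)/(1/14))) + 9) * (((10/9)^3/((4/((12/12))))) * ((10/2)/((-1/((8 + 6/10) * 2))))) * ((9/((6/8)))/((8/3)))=-456875/243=-1880.14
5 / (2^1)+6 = 17 / 2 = 8.50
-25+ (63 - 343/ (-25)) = 1293/ 25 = 51.72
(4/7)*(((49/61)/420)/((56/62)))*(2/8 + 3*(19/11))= 7409/1127280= 0.01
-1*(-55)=55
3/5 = 0.60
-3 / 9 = -1 / 3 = -0.33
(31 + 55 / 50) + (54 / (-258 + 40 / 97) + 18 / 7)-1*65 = -26705969 / 874510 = -30.54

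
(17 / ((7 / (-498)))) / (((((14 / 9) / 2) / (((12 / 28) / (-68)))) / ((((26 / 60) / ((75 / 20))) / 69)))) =3237 / 197225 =0.02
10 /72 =0.14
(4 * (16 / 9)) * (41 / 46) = 1312 / 207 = 6.34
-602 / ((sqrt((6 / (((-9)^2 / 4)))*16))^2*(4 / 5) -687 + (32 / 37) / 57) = 57132810 / 64838359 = 0.88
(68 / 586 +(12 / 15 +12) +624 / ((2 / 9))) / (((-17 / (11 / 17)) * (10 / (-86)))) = 1954739666 / 2116925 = 923.39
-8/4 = -2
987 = 987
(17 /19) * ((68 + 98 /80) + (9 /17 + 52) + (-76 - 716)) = -455767 /760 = -599.69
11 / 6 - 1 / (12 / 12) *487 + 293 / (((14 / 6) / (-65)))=-363187 / 42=-8647.31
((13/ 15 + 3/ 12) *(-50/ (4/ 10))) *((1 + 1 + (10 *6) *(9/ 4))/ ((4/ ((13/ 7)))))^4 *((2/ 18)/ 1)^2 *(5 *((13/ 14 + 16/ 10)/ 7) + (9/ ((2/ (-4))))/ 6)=219085604149719775/ 6505519104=33676882.76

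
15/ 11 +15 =180/ 11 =16.36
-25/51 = -0.49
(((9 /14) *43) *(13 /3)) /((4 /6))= 5031 /28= 179.68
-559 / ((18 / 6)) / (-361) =559 / 1083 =0.52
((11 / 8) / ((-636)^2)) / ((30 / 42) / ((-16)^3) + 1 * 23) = 2464 / 16671580731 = 0.00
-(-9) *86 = 774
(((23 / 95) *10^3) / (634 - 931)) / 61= -4600 / 344223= -0.01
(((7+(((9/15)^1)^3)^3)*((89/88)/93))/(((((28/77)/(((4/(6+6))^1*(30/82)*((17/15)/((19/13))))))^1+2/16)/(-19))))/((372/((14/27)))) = -17908400411083/35217731337890625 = -0.00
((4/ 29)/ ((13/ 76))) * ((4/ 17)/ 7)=1216/ 44863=0.03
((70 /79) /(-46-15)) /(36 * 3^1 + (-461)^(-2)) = -14876470 /110606984311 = -0.00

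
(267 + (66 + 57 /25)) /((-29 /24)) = -201168 /725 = -277.47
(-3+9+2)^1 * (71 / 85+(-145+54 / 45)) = -97216 / 85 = -1143.72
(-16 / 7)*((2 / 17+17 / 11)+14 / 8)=-10212 / 1309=-7.80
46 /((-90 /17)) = -391 /45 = -8.69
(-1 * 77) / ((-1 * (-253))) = -7 / 23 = -0.30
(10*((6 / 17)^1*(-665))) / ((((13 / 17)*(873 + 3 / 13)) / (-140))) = 232750 / 473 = 492.07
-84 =-84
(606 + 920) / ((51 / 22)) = 33572 / 51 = 658.27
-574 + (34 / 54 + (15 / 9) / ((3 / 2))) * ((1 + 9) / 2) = -15263 / 27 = -565.30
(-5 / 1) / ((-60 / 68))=5.67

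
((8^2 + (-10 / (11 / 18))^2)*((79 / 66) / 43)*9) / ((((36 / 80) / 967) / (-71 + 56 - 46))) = -1870699561120 / 171699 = -10895226.89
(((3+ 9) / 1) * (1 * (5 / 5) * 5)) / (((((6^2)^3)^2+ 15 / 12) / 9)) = 0.00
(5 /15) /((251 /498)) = 166 /251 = 0.66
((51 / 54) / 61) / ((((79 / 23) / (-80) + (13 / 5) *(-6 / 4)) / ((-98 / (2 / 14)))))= 2145808 / 796599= 2.69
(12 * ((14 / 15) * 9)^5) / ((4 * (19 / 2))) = 784147392 / 59375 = 13206.69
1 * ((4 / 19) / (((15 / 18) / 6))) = 144 / 95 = 1.52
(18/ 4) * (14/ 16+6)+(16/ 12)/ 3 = 4519/ 144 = 31.38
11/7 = 1.57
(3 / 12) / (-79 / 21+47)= 21 / 3632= 0.01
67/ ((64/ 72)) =603/ 8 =75.38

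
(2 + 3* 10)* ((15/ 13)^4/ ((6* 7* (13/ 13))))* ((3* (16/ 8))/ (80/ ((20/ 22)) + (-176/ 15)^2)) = 45562500/ 1268936669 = 0.04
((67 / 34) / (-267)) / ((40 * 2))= -67 / 726240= -0.00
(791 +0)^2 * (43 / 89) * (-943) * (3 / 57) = -25370738869 / 1691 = -15003393.77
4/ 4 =1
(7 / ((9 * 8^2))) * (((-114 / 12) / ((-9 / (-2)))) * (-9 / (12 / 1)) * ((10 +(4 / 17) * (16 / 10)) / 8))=6517 / 261120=0.02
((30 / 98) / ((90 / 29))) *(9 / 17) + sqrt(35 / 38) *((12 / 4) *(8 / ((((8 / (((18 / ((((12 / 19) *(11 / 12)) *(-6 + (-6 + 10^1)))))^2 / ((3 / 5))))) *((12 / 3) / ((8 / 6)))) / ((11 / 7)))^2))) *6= 96113.18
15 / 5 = 3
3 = 3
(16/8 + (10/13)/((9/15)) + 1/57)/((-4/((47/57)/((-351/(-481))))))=-1417285/1520532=-0.93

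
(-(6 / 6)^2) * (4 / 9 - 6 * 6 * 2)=644 / 9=71.56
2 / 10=1 / 5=0.20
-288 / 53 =-5.43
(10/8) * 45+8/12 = 683/12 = 56.92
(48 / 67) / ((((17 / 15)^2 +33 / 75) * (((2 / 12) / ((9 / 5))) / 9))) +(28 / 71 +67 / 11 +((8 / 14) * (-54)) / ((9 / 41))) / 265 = 375447176749 / 9415458745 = 39.88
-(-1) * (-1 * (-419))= 419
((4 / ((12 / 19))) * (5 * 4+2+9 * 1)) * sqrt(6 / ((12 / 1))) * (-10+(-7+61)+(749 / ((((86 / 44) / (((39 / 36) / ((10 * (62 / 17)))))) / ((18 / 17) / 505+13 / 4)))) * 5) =281291910581 * sqrt(2) / 12507840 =31804.60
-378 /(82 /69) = -13041 /41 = -318.07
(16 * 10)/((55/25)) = 800/11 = 72.73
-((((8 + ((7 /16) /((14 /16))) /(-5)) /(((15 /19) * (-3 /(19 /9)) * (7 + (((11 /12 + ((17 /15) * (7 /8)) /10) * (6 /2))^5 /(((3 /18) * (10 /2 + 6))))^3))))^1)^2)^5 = -120648596077059480808878551261356853322636579372569982409232813508432203356990834046252839223861358894024722744515225530383633084476982620720141927119748606197760000000000000000000000000000000000000000000000000000000000000000000000000000000000000000000000000000000000000000000000000000000000000000000000000000000000000000000000000000000000000000000000000000000000000000000000000000000000000000000000000000000000000000000000000000000000000000 /19909208174467407163783614070385532959456065558517788227553593630322381395762557580378369387818480551868527081666357205735744395251896251639420509197242550583120521743527228850940062167587026306137729065499853792549775306578015988628769519031093585786240008813664498452762991908159872114992510784319114131736917009168222799513978929802025636115882365577384171181052221808748623315146956958980633373602562660661785457319127949397869797127893524124933483648489645304469511590050820755706134186748849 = -0.00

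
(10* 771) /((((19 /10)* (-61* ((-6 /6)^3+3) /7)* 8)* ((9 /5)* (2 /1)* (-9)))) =224875 /250344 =0.90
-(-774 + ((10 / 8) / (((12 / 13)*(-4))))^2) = 28528511 / 36864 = 773.89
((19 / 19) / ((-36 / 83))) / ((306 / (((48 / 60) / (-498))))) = 1 / 82620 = 0.00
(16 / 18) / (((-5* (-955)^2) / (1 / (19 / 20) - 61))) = 9112 / 779781375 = 0.00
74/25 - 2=24/25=0.96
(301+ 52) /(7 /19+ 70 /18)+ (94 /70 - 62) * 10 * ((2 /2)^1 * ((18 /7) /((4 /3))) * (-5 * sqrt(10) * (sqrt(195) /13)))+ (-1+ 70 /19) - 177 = -1264239 /13832+ 1433025 * sqrt(78) /637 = 19776.94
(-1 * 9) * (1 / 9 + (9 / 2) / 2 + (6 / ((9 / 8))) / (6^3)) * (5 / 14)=-3865 / 504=-7.67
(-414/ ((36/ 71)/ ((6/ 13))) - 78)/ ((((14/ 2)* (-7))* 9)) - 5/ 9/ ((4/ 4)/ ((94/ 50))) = -374/ 28665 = -0.01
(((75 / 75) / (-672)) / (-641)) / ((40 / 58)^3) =24389 / 3446016000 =0.00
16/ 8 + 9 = 11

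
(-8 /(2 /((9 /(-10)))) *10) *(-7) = -252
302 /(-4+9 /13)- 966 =-45464 /43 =-1057.30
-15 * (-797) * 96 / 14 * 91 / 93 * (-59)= -146711760 / 31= -4732637.42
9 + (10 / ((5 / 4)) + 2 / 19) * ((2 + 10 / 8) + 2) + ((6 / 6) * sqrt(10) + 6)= sqrt(10) + 2187 / 38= 60.71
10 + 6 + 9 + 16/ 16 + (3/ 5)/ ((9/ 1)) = 391/ 15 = 26.07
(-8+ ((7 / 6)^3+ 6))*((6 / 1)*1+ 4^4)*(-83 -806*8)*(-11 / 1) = -279198073 / 36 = -7755502.03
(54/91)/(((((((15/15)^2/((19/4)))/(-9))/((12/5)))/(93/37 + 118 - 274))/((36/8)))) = 707938461/16835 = 42051.59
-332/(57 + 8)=-332/65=-5.11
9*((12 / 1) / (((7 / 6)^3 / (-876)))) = -20435328 / 343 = -59578.22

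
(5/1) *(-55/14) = -275/14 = -19.64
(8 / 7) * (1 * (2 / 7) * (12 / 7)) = 0.56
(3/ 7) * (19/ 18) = 19/ 42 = 0.45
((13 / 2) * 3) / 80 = 39 / 160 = 0.24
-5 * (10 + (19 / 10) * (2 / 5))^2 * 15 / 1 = -217083 / 25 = -8683.32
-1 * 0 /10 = 0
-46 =-46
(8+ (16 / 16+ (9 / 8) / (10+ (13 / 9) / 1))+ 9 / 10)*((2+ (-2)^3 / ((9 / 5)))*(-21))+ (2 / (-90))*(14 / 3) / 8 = 7136507 / 13905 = 513.23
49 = 49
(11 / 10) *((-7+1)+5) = -11 / 10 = -1.10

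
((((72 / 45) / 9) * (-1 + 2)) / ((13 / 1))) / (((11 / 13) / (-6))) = -0.10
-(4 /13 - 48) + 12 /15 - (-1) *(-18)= 1982 /65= 30.49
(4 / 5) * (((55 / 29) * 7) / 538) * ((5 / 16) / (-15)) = -77 / 187224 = -0.00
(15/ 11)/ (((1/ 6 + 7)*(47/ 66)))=540/ 2021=0.27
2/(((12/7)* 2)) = 7/12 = 0.58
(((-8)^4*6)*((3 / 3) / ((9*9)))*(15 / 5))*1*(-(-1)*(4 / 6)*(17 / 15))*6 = 557056 / 135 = 4126.34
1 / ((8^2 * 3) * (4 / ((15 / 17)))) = 5 / 4352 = 0.00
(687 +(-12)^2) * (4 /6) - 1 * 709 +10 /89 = -13785 /89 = -154.89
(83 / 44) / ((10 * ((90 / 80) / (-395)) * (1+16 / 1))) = -6557 / 1683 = -3.90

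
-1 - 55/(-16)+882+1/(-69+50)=268853/304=884.38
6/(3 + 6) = 2/3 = 0.67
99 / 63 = 1.57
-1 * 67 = -67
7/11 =0.64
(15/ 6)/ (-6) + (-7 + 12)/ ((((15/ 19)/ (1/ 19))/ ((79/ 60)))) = 1/ 45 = 0.02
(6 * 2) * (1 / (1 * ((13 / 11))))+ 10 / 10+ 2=171 / 13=13.15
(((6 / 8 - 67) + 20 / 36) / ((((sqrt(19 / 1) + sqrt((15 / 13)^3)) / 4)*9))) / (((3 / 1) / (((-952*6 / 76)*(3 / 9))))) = 190250060 / (4617*(15*sqrt(195) + 169*sqrt(19))) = 43.55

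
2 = 2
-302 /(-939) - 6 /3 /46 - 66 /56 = -544505 /604716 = -0.90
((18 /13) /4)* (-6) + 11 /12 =-181 /156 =-1.16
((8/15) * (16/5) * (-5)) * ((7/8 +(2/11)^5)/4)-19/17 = -2.98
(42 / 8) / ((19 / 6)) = 63 / 38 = 1.66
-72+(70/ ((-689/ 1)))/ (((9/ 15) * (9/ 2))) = -1340116/ 18603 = -72.04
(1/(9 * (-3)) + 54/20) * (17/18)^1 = 12223/4860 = 2.52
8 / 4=2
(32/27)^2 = 1024/729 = 1.40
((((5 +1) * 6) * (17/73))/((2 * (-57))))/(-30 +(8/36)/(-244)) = 111996/45689167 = 0.00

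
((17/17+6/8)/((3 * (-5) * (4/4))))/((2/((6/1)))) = -7/20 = -0.35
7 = 7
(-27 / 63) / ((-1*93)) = 1 / 217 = 0.00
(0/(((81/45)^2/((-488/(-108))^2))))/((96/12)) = 0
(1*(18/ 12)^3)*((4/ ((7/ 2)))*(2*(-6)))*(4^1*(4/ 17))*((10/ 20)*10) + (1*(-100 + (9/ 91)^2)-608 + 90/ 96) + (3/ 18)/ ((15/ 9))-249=-13219161269/ 11262160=-1173.77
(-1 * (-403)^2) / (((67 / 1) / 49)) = -7958041 / 67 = -118776.73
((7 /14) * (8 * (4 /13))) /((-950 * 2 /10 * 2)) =-4 /1235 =-0.00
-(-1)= 1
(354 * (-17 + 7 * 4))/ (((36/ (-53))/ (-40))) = 687940/ 3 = 229313.33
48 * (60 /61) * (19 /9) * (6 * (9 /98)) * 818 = 134282880 /2989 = 44925.69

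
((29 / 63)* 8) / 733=232 / 46179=0.01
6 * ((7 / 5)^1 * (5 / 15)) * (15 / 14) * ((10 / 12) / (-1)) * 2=-5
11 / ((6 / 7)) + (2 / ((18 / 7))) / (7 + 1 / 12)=6601 / 510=12.94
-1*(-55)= 55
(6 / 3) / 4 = 1 / 2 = 0.50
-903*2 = -1806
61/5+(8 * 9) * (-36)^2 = 466621/5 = 93324.20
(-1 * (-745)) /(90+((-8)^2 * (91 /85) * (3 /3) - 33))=63325 /10669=5.94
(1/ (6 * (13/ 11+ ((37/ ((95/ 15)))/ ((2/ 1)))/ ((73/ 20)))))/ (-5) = -15257/ 907230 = -0.02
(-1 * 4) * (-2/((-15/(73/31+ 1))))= -832/465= -1.79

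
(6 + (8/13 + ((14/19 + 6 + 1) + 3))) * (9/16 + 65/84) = 962207/41496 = 23.19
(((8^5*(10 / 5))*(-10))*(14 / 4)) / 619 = -2293760 / 619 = -3705.59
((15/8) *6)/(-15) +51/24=11/8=1.38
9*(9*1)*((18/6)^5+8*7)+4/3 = 72661/3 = 24220.33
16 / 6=8 / 3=2.67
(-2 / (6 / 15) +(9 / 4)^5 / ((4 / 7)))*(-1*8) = -392863 / 512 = -767.31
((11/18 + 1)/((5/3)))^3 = 24389/27000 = 0.90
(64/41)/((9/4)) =256/369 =0.69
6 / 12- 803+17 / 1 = -1571 / 2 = -785.50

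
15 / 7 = 2.14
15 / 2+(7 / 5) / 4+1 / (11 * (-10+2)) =3449 / 440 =7.84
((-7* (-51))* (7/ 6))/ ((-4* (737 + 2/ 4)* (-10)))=833/ 59000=0.01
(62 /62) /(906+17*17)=1 /1195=0.00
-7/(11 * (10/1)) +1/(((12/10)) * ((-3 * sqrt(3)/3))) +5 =4.46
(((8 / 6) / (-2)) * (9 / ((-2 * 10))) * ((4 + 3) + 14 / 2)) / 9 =7 / 15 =0.47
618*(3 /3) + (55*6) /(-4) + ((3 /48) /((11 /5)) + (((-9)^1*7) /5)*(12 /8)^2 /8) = 936293 /1760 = 531.98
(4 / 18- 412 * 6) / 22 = -11123 / 99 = -112.35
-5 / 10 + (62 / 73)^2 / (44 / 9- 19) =-745975 / 1353566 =-0.55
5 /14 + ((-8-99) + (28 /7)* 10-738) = -11265 /14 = -804.64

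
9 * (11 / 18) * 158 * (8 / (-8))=-869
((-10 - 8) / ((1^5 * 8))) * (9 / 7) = -81 / 28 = -2.89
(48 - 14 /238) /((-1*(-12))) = 815 /204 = 4.00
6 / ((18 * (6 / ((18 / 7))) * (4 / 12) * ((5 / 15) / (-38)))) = -342 / 7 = -48.86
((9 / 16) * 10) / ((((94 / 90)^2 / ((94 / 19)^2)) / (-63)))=-5740875 / 722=-7951.35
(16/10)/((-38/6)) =-24/95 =-0.25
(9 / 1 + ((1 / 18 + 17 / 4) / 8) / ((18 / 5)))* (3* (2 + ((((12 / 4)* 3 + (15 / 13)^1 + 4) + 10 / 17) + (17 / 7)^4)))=1414.37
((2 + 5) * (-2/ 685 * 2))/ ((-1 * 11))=28/ 7535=0.00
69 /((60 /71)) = 1633 /20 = 81.65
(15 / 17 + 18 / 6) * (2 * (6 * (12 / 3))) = 3168 / 17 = 186.35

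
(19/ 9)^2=4.46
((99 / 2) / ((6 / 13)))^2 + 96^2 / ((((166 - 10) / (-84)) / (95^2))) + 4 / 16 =-9313140215 / 208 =-44774712.57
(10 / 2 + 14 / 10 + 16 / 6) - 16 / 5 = 88 / 15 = 5.87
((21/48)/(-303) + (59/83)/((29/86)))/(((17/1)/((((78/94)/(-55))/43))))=-319564739/7350135935120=-0.00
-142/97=-1.46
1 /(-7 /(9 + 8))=-17 /7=-2.43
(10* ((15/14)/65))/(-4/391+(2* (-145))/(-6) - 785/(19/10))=-334305/739927643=-0.00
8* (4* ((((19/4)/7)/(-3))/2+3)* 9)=5820/7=831.43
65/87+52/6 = 273/29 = 9.41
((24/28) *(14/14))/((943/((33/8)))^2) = 3267/199191776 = 0.00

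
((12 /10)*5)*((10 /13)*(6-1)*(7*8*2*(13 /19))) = 33600 /19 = 1768.42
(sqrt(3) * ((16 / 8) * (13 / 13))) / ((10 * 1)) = sqrt(3) / 5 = 0.35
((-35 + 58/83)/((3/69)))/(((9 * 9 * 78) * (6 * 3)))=-1679/242028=-0.01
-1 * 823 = -823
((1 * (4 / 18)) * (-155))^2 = 1186.42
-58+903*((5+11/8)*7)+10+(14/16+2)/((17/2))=5473825/136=40248.71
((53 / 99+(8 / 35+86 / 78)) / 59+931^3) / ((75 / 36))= 8578426551450724 / 22147125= 387338155.70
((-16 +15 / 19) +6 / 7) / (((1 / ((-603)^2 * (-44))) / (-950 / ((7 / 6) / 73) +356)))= -12632292100482912 / 931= -13568519979036.43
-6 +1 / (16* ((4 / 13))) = -5.80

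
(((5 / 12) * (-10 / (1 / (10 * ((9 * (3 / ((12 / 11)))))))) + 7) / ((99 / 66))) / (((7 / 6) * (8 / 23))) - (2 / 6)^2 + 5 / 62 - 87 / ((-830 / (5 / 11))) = -1682.68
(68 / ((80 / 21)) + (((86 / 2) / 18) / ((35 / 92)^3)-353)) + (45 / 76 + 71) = -1614213602 / 7331625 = -220.17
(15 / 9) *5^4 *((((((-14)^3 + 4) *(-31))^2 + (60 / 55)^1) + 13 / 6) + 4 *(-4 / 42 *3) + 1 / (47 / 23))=489569516959203125 / 65142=7515420419379.25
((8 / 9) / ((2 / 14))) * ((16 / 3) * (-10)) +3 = -8879 / 27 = -328.85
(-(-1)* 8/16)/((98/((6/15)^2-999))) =-24971/4900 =-5.10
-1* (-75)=75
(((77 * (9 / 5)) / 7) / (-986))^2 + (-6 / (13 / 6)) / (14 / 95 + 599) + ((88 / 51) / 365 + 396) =519891906097883611 / 1312856662341900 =396.00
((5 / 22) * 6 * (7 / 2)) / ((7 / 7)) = 105 / 22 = 4.77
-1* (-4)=4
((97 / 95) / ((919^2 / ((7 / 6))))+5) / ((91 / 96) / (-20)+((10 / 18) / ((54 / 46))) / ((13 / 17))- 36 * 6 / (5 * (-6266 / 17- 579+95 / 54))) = 140844420231085441728 / 17384284304591563837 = 8.10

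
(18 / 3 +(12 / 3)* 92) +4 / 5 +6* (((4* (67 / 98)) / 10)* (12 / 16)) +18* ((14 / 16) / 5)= 371597 / 980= 379.18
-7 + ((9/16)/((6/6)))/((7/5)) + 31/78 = -6.20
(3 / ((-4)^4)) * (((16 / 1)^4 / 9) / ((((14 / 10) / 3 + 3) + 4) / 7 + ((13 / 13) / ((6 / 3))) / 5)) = 512 / 7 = 73.14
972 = 972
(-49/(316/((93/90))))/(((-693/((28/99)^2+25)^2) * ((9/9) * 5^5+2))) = 13111587992377/281911109996336040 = 0.00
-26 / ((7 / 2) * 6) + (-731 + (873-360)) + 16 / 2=-4436 / 21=-211.24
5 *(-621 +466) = -775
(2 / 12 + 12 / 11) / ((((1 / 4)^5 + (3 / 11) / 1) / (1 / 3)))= 42496 / 27747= 1.53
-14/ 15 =-0.93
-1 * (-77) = 77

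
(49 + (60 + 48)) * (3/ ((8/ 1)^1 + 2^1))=471/ 10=47.10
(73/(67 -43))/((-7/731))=-53363/168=-317.64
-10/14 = -5/7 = -0.71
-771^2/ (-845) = 594441/ 845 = 703.48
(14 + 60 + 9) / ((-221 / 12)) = -4.51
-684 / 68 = -171 / 17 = -10.06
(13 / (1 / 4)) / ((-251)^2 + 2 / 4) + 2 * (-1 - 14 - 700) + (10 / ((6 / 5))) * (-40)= -222185186 / 126003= -1763.33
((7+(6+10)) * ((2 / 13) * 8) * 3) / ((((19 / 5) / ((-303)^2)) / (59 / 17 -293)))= -2494399116960 / 4199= -594045991.18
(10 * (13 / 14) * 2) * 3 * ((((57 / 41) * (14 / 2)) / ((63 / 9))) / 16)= 11115 / 2296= 4.84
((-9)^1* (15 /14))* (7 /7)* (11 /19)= -5.58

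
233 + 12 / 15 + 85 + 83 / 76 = 121559 / 380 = 319.89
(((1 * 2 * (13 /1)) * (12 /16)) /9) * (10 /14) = 65 /42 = 1.55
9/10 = 0.90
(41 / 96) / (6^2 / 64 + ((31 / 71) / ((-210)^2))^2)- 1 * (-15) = 173812977439455 / 11029260613172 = 15.76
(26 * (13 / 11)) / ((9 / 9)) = 338 / 11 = 30.73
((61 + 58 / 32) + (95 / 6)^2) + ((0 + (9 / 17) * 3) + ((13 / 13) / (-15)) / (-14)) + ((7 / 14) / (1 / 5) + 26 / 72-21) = 25443623 / 85680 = 296.96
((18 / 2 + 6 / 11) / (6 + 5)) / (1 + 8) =35 / 363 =0.10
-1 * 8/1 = -8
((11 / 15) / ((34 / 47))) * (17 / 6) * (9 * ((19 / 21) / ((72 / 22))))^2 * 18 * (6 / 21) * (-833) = -383912309 / 5040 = -76173.08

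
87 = 87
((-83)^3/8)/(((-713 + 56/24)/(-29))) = -49745469/17056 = -2916.60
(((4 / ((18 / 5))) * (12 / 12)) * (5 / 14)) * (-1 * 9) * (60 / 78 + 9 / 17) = -1025 / 221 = -4.64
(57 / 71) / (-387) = -19 / 9159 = -0.00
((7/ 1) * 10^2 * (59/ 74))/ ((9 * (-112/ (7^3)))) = -189.91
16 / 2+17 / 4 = 49 / 4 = 12.25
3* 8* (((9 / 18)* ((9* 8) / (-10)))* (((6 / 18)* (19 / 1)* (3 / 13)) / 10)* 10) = -8208 / 65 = -126.28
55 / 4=13.75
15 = 15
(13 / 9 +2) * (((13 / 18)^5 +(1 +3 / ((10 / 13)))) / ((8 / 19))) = 28360868909 / 680244480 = 41.69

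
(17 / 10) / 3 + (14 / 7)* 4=8.57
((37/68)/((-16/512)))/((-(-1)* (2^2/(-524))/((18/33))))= 232656/187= 1244.15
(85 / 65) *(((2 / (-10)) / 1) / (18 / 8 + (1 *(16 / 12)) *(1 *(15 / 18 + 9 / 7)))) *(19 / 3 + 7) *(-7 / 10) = 39984 / 83135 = 0.48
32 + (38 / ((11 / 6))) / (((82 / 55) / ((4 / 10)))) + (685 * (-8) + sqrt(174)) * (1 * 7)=-1571220 / 41 + 7 * sqrt(174)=-38230.10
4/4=1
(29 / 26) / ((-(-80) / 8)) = 0.11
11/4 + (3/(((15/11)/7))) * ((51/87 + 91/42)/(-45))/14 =2.68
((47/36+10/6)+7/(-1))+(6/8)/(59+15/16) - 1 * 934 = -32384039/34524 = -938.02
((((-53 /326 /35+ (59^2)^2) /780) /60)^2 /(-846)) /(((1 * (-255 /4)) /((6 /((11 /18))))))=1737779607201785395259 /142393377581910000000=12.20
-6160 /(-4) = 1540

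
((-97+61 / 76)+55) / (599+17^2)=-3131 / 67488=-0.05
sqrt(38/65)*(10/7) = 2*sqrt(2470)/91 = 1.09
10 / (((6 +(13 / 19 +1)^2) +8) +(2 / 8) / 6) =86640 / 146233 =0.59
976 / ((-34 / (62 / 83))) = -30256 / 1411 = -21.44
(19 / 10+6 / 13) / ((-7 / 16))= -2456 / 455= -5.40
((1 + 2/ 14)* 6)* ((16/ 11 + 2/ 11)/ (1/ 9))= 7776/ 77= 100.99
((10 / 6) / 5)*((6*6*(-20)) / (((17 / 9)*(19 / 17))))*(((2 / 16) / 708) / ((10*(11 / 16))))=-36 / 12331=-0.00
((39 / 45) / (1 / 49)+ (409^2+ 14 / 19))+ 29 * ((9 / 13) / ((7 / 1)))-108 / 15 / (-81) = 2603777945 / 15561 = 167327.16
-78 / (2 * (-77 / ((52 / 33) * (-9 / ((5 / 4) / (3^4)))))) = -1971216 / 4235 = -465.46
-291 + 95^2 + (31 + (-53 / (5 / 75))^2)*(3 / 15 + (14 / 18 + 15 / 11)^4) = 13426162.51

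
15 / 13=1.15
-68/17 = -4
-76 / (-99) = 76 / 99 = 0.77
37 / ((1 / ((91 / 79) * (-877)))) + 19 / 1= -2951358 / 79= -37358.96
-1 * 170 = -170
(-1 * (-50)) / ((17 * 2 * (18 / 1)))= 25 / 306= 0.08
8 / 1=8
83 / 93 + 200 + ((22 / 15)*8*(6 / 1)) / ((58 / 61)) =3707483 / 13485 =274.93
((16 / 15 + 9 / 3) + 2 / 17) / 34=1067 / 8670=0.12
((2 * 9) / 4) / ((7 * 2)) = 9 / 28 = 0.32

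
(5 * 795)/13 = 3975/13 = 305.77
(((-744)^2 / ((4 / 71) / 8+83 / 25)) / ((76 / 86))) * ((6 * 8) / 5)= 4361149440 / 2413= 1807355.76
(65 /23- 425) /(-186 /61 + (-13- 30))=592310 /64607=9.17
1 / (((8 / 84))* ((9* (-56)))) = -1 / 48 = -0.02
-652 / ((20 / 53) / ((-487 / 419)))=4207193 / 2095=2008.21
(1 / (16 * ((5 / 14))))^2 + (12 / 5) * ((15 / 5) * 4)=46129 / 1600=28.83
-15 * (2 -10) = 120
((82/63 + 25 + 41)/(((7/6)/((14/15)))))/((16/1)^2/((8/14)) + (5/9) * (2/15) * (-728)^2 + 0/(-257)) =159/117257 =0.00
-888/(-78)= 148/13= 11.38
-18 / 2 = -9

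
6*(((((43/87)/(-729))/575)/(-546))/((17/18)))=86/6268482675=0.00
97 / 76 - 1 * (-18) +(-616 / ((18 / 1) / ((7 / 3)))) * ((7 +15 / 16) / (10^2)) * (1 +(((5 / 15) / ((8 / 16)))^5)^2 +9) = -44.22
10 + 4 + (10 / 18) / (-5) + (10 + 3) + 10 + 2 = 350 / 9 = 38.89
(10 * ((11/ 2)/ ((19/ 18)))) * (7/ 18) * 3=1155/ 19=60.79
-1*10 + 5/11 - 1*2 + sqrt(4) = -9.55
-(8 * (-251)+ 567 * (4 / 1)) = -260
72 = 72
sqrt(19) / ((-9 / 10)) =-10 * sqrt(19) / 9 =-4.84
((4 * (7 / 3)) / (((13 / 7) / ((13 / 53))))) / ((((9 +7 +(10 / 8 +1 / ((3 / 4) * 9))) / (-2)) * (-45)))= 1568 / 497935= 0.00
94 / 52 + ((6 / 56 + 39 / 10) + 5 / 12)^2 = 12255883 / 573300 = 21.38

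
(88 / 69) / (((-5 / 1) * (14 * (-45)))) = 0.00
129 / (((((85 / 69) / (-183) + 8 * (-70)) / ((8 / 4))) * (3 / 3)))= -0.46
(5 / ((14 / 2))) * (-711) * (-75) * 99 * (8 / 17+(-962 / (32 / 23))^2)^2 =114268469452574131401955875 / 132579328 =861887529348271635.54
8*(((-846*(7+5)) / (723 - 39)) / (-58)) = 1128 / 551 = 2.05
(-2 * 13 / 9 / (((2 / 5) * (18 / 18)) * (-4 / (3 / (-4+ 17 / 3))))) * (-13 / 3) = -169 / 12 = -14.08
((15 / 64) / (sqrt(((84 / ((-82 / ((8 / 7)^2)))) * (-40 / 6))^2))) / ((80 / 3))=2583 / 2621440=0.00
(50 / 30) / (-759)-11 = -25052 / 2277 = -11.00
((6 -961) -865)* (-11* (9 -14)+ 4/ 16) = -100555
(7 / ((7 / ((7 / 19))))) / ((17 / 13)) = 91 / 323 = 0.28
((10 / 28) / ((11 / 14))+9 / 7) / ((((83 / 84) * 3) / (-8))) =-4.70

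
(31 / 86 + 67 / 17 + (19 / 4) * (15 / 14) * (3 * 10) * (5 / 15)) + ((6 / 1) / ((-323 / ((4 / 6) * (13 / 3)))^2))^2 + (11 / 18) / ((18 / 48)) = 542871308268556705 / 9553535122169556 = 56.82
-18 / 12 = -1.50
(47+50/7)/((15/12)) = 1516/35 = 43.31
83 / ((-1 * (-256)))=83 / 256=0.32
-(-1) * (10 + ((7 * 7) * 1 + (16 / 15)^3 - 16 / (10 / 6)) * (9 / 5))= 155821 / 1875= 83.10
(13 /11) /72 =13 /792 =0.02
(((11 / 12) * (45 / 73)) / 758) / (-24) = -55 / 1770688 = -0.00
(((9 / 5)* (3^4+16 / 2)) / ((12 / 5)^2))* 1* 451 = 200695 / 16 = 12543.44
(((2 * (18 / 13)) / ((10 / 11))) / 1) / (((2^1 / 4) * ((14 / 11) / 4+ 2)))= 2904 / 1105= 2.63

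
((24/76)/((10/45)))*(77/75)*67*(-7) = -325017/475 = -684.25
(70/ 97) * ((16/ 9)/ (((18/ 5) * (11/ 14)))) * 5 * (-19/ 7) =-532000/ 86427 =-6.16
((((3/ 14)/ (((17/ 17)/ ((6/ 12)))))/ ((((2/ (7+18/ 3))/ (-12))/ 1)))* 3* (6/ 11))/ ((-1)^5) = 1053/ 77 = 13.68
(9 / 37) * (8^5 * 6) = 1769472 / 37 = 47823.57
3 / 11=0.27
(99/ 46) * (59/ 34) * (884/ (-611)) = -5841/ 1081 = -5.40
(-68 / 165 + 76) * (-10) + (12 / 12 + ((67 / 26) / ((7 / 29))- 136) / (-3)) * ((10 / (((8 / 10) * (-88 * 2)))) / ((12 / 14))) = -41701441 / 54912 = -759.42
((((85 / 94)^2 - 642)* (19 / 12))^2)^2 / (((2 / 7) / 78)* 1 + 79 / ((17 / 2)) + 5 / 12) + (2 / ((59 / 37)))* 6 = 12254785628688213458538068656332209881 / 112074867918363688100610048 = 109344635923.32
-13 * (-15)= 195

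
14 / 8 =1.75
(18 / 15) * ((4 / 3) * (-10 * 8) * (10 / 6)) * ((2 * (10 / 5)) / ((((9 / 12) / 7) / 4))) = -286720 / 9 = -31857.78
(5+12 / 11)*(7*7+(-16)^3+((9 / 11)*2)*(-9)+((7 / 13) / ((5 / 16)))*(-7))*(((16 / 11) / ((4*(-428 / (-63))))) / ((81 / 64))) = -87429374144 / 83313945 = -1049.40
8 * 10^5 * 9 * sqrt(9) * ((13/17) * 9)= 2527200000/17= 148658823.53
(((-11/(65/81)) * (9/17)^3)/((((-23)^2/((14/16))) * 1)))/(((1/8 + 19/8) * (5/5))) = -4546773/3378670100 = -0.00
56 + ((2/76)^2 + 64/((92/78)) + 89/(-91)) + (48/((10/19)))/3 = 2110822229/15111460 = 139.68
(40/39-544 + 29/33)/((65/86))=-20000074/27885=-717.23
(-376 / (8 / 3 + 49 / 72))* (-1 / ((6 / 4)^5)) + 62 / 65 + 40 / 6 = 9479774 / 422955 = 22.41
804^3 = 519718464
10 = 10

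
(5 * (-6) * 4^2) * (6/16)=-180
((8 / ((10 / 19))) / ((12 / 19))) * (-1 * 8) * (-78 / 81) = 75088 / 405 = 185.40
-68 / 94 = -34 / 47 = -0.72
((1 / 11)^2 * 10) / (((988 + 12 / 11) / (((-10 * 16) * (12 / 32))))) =-15 / 2992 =-0.01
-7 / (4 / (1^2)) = -7 / 4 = -1.75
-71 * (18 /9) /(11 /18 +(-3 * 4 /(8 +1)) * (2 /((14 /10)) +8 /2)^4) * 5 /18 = 1704710 /50016853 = 0.03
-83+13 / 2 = -76.50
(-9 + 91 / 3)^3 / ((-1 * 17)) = -262144 / 459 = -571.12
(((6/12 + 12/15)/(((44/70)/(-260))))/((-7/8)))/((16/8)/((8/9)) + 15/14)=185.02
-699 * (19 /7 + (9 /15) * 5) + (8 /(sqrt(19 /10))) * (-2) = -27960 /7 - 16 * sqrt(190) /19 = -4005.89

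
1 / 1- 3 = -2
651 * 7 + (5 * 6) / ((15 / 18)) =4593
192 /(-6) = -32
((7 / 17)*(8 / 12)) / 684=7 / 17442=0.00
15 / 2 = 7.50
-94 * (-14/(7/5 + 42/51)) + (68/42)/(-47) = 5257114/8883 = 591.82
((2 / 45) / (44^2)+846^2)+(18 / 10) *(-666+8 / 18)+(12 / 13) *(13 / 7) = 217871351287 / 304920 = 714519.71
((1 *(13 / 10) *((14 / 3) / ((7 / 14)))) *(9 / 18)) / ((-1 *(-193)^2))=-91 / 558735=-0.00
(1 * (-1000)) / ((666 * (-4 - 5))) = 500 / 2997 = 0.17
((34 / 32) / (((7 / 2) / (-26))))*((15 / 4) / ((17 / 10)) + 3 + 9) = -897 / 8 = -112.12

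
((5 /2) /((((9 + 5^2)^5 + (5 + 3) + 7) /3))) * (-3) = -45 /90870878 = -0.00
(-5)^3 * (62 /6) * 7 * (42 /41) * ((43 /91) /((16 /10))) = -2735.40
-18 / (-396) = 0.05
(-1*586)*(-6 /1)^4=-759456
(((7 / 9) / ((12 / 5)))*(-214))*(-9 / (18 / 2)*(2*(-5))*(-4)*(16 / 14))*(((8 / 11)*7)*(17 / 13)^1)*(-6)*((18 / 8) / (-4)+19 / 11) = -2088212000 / 14157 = -147503.85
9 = 9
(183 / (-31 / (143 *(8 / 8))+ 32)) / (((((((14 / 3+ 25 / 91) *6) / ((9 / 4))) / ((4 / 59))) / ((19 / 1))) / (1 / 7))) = 340197 / 4230890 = 0.08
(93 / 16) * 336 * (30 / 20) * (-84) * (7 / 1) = -1722546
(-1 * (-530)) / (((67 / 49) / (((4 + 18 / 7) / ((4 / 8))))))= 341320 / 67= 5094.33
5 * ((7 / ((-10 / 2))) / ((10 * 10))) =-7 / 100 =-0.07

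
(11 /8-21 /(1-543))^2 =9394225 /4700224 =2.00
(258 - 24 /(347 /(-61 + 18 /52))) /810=7301 /22555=0.32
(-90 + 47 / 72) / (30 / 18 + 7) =-6433 / 624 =-10.31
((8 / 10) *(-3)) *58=-696 / 5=-139.20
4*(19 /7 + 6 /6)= 104 /7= 14.86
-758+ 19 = -739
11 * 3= 33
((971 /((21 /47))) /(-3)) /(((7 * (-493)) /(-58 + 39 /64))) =-12.05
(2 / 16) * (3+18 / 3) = 9 / 8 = 1.12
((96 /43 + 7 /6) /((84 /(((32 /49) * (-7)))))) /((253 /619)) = -2171452 /4797639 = -0.45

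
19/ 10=1.90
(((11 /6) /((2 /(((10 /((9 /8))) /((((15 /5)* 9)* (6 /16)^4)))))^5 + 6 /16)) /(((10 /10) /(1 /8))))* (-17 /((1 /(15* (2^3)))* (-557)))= 55192658268538978435072000000 /24661253029912477414638944151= 2.24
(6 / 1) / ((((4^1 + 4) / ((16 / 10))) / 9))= 54 / 5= 10.80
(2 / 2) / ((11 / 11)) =1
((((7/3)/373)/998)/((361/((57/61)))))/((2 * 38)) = 7/32789621336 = 0.00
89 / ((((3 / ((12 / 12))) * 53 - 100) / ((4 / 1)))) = 356 / 59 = 6.03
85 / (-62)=-85 / 62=-1.37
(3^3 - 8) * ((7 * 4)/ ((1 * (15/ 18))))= 3192/ 5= 638.40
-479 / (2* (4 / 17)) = -8143 / 8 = -1017.88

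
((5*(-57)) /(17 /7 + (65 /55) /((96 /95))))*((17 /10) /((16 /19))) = -4252941 /26597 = -159.90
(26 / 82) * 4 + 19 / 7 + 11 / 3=6586 / 861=7.65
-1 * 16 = -16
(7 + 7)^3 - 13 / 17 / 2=93283 / 34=2743.62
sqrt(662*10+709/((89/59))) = sqrt(56159979)/89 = 84.20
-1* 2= -2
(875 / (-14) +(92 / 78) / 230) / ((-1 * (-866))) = -24373 / 337740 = -0.07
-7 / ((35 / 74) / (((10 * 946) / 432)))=-17501 / 54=-324.09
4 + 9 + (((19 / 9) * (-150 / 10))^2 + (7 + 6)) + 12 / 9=9271 / 9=1030.11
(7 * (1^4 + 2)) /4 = 5.25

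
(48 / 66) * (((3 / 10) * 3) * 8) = 288 / 55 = 5.24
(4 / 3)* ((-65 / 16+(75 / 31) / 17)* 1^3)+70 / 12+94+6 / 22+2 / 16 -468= -51894167 / 139128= -373.00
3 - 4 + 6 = 5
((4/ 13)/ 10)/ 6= 1/ 195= 0.01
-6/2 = -3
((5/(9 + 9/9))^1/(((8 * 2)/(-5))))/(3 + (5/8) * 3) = -5/156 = -0.03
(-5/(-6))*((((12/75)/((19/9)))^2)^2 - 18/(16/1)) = -152715442899/162901250000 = -0.94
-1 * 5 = -5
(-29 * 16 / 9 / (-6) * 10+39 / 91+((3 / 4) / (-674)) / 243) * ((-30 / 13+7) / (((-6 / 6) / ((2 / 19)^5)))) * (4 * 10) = -1288361392160 / 6150696770673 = -0.21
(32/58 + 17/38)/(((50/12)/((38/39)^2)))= 27892/122525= 0.23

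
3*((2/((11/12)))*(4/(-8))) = -36/11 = -3.27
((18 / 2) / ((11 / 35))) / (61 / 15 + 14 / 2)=4725 / 1826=2.59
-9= -9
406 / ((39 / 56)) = 22736 / 39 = 582.97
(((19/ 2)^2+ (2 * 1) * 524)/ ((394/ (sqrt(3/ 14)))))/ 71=0.02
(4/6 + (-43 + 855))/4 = 1219/6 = 203.17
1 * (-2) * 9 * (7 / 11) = -11.45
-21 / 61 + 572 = 34871 / 61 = 571.66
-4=-4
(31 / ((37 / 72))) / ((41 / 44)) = 98208 / 1517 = 64.74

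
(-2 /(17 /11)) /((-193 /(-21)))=-462 /3281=-0.14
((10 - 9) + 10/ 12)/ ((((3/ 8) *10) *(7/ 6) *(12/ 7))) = 11/ 45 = 0.24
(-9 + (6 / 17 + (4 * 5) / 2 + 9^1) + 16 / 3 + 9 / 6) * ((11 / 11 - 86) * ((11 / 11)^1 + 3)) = -17530 / 3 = -5843.33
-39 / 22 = -1.77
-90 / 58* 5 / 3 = -75 / 29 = -2.59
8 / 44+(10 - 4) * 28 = 1850 / 11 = 168.18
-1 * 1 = -1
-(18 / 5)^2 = -12.96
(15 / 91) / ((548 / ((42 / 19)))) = 45 / 67678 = 0.00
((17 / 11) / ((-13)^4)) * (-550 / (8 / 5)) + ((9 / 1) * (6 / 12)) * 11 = 5652953 / 114244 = 49.48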